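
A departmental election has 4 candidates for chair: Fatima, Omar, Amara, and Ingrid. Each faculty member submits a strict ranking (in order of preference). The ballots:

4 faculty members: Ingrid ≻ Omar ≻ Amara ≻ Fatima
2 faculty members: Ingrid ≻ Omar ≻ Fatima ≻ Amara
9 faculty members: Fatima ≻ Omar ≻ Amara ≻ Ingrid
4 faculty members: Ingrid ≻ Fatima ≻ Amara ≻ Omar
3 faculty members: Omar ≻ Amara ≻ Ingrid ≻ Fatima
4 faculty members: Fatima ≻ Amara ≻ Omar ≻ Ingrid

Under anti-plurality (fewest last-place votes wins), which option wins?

Amara

Last-place votes: Fatima 7, Omar 4, Amara 2, Ingrid 13.
Amara is ranked last by the fewest voters, so Amara wins.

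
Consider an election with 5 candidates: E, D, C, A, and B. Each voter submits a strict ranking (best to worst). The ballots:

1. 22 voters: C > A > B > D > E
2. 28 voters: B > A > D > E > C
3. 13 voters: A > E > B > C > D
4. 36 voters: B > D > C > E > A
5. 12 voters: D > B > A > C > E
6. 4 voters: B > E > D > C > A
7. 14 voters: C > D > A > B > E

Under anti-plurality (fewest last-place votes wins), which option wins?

Last-place votes: E 48, D 13, C 28, A 40, B 0.
B is ranked last by the fewest voters, so B wins.

B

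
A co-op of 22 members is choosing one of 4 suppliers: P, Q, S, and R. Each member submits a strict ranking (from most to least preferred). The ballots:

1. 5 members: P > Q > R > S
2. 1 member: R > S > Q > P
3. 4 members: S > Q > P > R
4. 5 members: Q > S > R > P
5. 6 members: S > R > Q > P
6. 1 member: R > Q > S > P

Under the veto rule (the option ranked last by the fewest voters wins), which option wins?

Q

Last-place votes: P 13, Q 0, S 5, R 4.
Q is ranked last by the fewest voters, so Q wins.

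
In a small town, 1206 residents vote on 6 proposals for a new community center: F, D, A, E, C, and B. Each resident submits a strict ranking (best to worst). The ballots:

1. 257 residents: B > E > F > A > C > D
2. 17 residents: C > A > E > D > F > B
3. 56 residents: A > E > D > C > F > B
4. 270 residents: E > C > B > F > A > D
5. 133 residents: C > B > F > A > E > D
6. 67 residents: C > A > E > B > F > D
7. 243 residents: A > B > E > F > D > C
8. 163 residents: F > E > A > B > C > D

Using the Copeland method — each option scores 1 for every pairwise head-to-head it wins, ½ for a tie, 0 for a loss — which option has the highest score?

B

F: beats D, A, and C; loses to E and B → score 3.
D: loses to F, A, E, C, and B → score 0.
A: beats D and C; loses to F, E, and B → score 2.
E: beats F, D, A, and C; loses to B → score 4.
C: beats D; loses to F, A, E, and B → score 1.
B: beats F, D, A, E, and C → score 5.
B has the best pairwise record.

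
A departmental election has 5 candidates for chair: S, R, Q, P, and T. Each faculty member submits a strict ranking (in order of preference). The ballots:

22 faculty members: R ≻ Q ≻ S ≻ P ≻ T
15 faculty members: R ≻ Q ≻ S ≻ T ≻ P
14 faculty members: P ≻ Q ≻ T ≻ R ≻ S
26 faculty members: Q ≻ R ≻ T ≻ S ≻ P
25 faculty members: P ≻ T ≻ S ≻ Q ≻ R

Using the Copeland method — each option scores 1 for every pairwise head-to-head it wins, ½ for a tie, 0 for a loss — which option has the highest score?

S: beats P; loses to R, Q, and T → score 1.
R: beats S, P, and T; loses to Q → score 3.
Q: beats S, R, P, and T → score 4.
P: beats T; loses to S, R, and Q → score 1.
T: beats S; loses to R, Q, and P → score 1.
Q has the best pairwise record.

Q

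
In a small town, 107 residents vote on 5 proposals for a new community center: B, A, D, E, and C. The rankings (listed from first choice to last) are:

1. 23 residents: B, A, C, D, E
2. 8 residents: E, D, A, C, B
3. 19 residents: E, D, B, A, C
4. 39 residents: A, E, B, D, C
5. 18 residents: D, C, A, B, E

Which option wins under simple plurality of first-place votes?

First-place votes: B 23, A 39, D 18, E 27, C 0.
A has the most first-place votes.

A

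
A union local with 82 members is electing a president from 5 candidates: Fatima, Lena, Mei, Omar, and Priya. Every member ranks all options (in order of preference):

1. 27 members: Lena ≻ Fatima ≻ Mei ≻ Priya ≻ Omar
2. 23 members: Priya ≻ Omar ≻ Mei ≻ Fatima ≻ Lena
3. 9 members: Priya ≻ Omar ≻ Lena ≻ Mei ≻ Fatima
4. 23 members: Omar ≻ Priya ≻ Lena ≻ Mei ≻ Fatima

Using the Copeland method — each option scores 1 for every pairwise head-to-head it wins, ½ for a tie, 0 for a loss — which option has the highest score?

Priya

Fatima: loses to Lena, Mei, Omar, and Priya → score 0.
Lena: beats Fatima and Mei; loses to Omar and Priya → score 2.
Mei: beats Fatima; loses to Lena, Omar, and Priya → score 1.
Omar: beats Fatima, Lena, and Mei; loses to Priya → score 3.
Priya: beats Fatima, Lena, Mei, and Omar → score 4.
Priya has the best pairwise record.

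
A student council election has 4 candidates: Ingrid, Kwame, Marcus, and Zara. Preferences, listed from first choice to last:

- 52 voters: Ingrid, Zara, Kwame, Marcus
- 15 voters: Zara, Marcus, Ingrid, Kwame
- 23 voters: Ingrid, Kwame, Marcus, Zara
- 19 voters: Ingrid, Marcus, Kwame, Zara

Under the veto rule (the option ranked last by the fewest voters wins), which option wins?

Ingrid

Last-place votes: Ingrid 0, Kwame 15, Marcus 52, Zara 42.
Ingrid is ranked last by the fewest voters, so Ingrid wins.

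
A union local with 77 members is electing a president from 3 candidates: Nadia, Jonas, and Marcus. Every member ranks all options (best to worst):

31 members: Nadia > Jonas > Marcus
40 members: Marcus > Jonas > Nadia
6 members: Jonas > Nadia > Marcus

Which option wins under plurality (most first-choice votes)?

First-place votes: Nadia 31, Jonas 6, Marcus 40.
Marcus has the most first-place votes.

Marcus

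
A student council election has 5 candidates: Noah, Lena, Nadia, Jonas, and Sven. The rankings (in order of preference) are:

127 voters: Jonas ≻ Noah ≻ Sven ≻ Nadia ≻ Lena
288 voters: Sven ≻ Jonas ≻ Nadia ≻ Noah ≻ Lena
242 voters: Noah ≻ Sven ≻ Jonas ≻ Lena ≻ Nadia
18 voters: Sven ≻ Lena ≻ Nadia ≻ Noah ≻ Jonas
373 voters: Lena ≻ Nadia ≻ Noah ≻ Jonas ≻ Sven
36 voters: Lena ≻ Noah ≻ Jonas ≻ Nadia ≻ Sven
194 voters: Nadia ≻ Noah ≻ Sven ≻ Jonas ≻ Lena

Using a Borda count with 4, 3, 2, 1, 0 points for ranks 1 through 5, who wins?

Noah

Noah: 127·3 + 288·1 + 242·4 + 18·1 + 373·2 + 36·3 + 194·3 = 3091
Lena: 127·0 + 288·0 + 242·1 + 18·3 + 373·4 + 36·4 + 194·0 = 1932
Nadia: 127·1 + 288·2 + 242·0 + 18·2 + 373·3 + 36·1 + 194·4 = 2670
Jonas: 127·4 + 288·3 + 242·2 + 18·0 + 373·1 + 36·2 + 194·1 = 2495
Sven: 127·2 + 288·4 + 242·3 + 18·4 + 373·0 + 36·0 + 194·2 = 2592
Noah has the highest Borda score (3091).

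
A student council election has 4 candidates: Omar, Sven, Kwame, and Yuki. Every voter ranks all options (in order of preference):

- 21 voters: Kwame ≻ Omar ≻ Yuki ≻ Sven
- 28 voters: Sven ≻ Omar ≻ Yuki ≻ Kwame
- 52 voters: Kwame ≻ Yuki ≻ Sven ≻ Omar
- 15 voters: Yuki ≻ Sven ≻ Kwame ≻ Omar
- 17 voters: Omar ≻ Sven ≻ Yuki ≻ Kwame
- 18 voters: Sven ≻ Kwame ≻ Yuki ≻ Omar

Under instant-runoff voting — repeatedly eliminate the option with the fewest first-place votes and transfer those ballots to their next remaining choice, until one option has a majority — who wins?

Sven

Round 1: Omar 17, Sven 46, Kwame 73, Yuki 15. Eliminate Yuki.
Round 2: Omar 17, Sven 61, Kwame 73. Eliminate Omar.
Round 3: Sven 78, Kwame 73. Sven has a majority.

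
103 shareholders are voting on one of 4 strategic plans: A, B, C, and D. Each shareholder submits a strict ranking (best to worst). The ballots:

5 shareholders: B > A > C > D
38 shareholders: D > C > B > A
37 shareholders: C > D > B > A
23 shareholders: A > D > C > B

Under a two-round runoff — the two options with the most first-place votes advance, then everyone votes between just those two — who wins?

D

Round 1 first-place votes: A 23, B 5, C 37, D 38.
D and C advance.
Runoff: D is preferred to C by 61 voters; C by 42.
D wins the runoff.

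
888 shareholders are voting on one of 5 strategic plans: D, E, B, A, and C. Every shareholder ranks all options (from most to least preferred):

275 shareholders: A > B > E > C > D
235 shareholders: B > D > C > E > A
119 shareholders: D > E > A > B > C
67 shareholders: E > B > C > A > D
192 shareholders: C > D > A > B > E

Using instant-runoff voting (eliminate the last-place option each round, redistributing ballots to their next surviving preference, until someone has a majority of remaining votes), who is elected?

Round 1: D 119, E 67, B 235, A 275, C 192. Eliminate E.
Round 2: D 119, B 302, A 275, C 192. Eliminate D.
Round 3: B 302, A 394, C 192. Eliminate C.
Round 4: B 302, A 586. A has a majority.

A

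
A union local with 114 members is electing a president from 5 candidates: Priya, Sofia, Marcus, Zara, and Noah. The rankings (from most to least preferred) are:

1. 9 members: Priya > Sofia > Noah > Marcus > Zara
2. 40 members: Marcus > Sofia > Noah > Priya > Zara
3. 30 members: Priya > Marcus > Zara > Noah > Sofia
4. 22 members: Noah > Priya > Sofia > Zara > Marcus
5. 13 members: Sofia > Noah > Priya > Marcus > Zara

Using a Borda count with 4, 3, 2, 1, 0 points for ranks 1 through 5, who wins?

Priya: 9·4 + 40·1 + 30·4 + 22·3 + 13·2 = 288
Sofia: 9·3 + 40·3 + 30·0 + 22·2 + 13·4 = 243
Marcus: 9·1 + 40·4 + 30·3 + 22·0 + 13·1 = 272
Zara: 9·0 + 40·0 + 30·2 + 22·1 + 13·0 = 82
Noah: 9·2 + 40·2 + 30·1 + 22·4 + 13·3 = 255
Priya has the highest Borda score (288).

Priya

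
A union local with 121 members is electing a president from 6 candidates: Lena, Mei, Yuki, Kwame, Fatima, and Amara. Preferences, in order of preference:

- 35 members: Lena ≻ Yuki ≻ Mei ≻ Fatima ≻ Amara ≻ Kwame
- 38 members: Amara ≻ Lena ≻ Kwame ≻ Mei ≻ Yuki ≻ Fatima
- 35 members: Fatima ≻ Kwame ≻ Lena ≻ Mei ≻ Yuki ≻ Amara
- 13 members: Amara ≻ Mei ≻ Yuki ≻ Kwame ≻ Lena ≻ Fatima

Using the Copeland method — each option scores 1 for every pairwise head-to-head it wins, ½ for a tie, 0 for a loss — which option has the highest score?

Lena: beats Mei, Yuki, Kwame, Fatima, and Amara → score 5.
Mei: beats Yuki, Fatima, and Amara; loses to Lena and Kwame → score 3.
Yuki: beats Fatima and Amara; loses to Lena, Mei, and Kwame → score 2.
Kwame: beats Mei and Yuki; loses to Lena, Fatima, and Amara → score 2.
Fatima: beats Kwame and Amara; loses to Lena, Mei, and Yuki → score 2.
Amara: beats Kwame; loses to Lena, Mei, Yuki, and Fatima → score 1.
Lena has the best pairwise record.

Lena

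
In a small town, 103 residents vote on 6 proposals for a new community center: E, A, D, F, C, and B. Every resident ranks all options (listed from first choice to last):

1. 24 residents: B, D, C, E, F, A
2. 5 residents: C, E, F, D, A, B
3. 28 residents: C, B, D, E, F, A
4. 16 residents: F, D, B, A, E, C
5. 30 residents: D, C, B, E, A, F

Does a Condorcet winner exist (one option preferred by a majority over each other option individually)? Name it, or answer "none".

Checking pairwise contests:
D beats E 98–5.
E beats A 87–16.
B beats D 52–51.
E beats F 87–16.
D beats C 70–33.
C beats B 63–40.
Every option loses at least one head-to-head, so there is no Condorcet winner.

none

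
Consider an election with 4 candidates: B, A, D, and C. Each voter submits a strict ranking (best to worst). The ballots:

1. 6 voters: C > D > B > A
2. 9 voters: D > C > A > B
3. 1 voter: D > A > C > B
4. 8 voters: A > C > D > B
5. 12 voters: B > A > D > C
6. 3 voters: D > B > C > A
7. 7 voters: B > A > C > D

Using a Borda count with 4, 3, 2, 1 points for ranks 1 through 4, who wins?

A

B: 6·2 + 9·1 + 1·1 + 8·1 + 12·4 + 3·3 + 7·4 = 115
A: 6·1 + 9·2 + 1·3 + 8·4 + 12·3 + 3·1 + 7·3 = 119
D: 6·3 + 9·4 + 1·4 + 8·2 + 12·2 + 3·4 + 7·1 = 117
C: 6·4 + 9·3 + 1·2 + 8·3 + 12·1 + 3·2 + 7·2 = 109
A has the highest Borda score (119).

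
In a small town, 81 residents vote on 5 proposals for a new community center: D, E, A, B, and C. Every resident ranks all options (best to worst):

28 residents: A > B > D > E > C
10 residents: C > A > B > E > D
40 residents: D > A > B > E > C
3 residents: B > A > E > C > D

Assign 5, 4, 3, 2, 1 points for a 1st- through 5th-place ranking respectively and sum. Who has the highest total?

A

D: 28·3 + 10·1 + 40·5 + 3·1 = 297
E: 28·2 + 10·2 + 40·2 + 3·3 = 165
A: 28·5 + 10·4 + 40·4 + 3·4 = 352
B: 28·4 + 10·3 + 40·3 + 3·5 = 277
C: 28·1 + 10·5 + 40·1 + 3·2 = 124
A has the highest Borda score (352).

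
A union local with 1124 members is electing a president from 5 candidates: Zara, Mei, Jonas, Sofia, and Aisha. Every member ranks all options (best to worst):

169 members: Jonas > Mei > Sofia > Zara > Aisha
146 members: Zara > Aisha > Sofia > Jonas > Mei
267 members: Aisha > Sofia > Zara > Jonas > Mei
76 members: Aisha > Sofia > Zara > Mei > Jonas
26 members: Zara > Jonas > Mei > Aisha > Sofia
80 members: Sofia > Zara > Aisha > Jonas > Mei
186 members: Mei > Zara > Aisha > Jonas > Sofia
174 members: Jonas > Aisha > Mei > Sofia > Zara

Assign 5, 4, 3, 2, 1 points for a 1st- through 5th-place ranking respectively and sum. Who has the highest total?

Zara: 169·2 + 146·5 + 267·3 + 76·3 + 26·5 + 80·4 + 186·4 + 174·1 = 3465
Mei: 169·4 + 146·1 + 267·1 + 76·2 + 26·3 + 80·1 + 186·5 + 174·3 = 2851
Jonas: 169·5 + 146·2 + 267·2 + 76·1 + 26·4 + 80·2 + 186·2 + 174·5 = 3253
Sofia: 169·3 + 146·3 + 267·4 + 76·4 + 26·1 + 80·5 + 186·1 + 174·2 = 3277
Aisha: 169·1 + 146·4 + 267·5 + 76·5 + 26·2 + 80·3 + 186·3 + 174·4 = 4014
Aisha has the highest Borda score (4014).

Aisha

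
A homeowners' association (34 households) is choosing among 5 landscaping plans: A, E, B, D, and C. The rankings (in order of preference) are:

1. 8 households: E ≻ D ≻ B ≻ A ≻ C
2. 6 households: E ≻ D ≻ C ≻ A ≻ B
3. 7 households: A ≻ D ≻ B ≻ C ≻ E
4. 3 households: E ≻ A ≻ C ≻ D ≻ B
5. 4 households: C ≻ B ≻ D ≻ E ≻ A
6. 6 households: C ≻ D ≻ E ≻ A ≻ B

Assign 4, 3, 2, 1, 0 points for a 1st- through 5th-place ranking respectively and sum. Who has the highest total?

A: 8·1 + 6·1 + 7·4 + 3·3 + 4·0 + 6·1 = 57
E: 8·4 + 6·4 + 7·0 + 3·4 + 4·1 + 6·2 = 84
B: 8·2 + 6·0 + 7·2 + 3·0 + 4·3 + 6·0 = 42
D: 8·3 + 6·3 + 7·3 + 3·1 + 4·2 + 6·3 = 92
C: 8·0 + 6·2 + 7·1 + 3·2 + 4·4 + 6·4 = 65
D has the highest Borda score (92).

D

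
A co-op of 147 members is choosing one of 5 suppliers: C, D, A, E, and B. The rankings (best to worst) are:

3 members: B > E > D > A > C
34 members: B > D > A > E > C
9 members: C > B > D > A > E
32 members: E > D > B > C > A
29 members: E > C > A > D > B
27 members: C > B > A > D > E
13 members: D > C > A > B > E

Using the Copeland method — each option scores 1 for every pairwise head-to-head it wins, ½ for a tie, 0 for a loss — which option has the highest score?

D

C: beats A and B; loses to D and E → score 2.
D: beats C, A, E, and B → score 4.
A: beats E; loses to C, D, and B → score 1.
E: beats C; loses to D, A, and B → score 1.
B: beats A and E; loses to C and D → score 2.
D has the best pairwise record.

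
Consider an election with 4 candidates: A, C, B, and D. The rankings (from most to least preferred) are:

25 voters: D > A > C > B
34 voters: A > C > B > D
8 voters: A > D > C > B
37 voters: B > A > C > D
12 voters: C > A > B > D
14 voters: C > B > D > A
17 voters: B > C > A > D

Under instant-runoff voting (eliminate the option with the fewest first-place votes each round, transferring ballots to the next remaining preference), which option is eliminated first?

D

Round 1: A 42, C 26, B 54, D 25. Eliminate D.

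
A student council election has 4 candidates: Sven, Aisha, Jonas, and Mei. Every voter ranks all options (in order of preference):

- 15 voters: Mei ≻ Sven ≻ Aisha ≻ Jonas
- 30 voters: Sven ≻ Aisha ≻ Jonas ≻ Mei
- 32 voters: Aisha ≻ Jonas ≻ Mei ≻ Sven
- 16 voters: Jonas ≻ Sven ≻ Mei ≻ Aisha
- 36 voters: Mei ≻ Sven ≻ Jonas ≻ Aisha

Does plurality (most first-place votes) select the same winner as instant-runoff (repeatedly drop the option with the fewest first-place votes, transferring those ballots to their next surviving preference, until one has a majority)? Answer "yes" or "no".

yes

Plurality — first-place votes: Sven 30, Aisha 32, Jonas 16, Mei 51. Winner: Mei.
Instant-runoff — R1 Sven 30, Aisha 32, Jonas 16, Mei 51 (Jonas out); R2 Sven 46, Aisha 32, Mei 51 (Aisha out); R3 Sven 46, Mei 83 (Mei winner). Winner: Mei.
The two methods agree.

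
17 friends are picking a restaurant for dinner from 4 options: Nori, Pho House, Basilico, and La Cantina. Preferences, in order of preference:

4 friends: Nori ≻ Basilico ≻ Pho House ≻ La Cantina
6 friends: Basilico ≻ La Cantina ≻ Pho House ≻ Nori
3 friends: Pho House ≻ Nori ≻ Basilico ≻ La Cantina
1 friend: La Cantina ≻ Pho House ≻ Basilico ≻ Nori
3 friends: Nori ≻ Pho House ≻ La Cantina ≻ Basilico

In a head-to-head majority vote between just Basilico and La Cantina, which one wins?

Basilico

Voters preferring Basilico to La Cantina: 13; preferring La Cantina to Basilico: 4.
Basilico wins the head-to-head.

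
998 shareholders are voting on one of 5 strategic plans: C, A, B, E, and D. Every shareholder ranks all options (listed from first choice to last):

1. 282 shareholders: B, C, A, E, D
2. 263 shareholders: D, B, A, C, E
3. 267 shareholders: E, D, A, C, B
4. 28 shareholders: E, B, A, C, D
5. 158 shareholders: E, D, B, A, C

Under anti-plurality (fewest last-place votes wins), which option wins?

Last-place votes: C 158, A 0, B 267, E 263, D 310.
A is ranked last by the fewest voters, so A wins.

A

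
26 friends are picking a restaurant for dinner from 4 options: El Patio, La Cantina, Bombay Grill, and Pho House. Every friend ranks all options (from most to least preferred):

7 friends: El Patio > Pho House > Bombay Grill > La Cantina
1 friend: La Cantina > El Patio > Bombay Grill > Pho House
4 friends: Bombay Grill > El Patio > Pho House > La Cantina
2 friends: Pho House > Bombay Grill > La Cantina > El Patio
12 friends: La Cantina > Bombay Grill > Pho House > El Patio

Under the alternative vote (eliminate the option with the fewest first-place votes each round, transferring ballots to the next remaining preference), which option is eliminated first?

Pho House

Round 1: El Patio 7, La Cantina 13, Bombay Grill 4, Pho House 2. Eliminate Pho House.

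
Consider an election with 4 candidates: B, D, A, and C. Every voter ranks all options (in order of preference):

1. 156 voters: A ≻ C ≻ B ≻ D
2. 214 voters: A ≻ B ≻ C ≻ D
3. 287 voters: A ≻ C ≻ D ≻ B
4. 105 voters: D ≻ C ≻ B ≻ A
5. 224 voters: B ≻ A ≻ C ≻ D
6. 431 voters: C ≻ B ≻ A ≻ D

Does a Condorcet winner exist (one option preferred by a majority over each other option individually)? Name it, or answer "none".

Checking pairwise contests:
C beats B 979–438.
B beats D 1025–392.
B beats A 760–657.
A beats C 881–536.
Every option loses at least one head-to-head, so there is no Condorcet winner.

none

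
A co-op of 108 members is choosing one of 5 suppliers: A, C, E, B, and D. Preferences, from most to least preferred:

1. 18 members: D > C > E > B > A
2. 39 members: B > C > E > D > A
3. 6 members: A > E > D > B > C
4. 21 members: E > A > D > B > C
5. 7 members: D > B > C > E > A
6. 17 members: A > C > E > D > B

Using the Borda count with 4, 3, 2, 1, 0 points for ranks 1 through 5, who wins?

E

A: 18·0 + 39·0 + 6·4 + 21·3 + 7·0 + 17·4 = 155
C: 18·3 + 39·3 + 6·0 + 21·0 + 7·2 + 17·3 = 236
E: 18·2 + 39·2 + 6·3 + 21·4 + 7·1 + 17·2 = 257
B: 18·1 + 39·4 + 6·1 + 21·1 + 7·3 + 17·0 = 222
D: 18·4 + 39·1 + 6·2 + 21·2 + 7·4 + 17·1 = 210
E has the highest Borda score (257).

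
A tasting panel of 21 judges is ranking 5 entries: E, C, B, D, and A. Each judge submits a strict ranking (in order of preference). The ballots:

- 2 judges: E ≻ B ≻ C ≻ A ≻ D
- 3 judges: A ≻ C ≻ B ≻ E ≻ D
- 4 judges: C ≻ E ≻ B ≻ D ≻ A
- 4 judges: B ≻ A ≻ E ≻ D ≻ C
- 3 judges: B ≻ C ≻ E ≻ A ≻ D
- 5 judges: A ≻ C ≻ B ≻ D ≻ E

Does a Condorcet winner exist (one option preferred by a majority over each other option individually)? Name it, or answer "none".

Checking pairwise contests:
C beats E 15–6.
A beats C 12–9.
C beats B 12–9.
E beats D 16–5.
B beats A 13–8.
Every option loses at least one head-to-head, so there is no Condorcet winner.

none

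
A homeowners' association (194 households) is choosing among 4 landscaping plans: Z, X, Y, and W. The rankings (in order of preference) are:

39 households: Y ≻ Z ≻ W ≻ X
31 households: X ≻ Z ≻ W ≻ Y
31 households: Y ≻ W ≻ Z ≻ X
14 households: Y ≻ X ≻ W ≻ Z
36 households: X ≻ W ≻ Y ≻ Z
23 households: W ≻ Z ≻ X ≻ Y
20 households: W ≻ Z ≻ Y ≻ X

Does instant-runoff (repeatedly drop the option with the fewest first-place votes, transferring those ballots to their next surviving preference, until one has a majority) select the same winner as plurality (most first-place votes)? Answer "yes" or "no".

yes

Instant-runoff — R1 Z 0, X 67, Y 84, W 43 (Z out); R2 X 67, Y 84, W 43 (W out); R3 X 90, Y 104 (Y winner). Winner: Y.
Plurality — first-place votes: Z 0, X 67, Y 84, W 43. Winner: Y.
The two methods agree.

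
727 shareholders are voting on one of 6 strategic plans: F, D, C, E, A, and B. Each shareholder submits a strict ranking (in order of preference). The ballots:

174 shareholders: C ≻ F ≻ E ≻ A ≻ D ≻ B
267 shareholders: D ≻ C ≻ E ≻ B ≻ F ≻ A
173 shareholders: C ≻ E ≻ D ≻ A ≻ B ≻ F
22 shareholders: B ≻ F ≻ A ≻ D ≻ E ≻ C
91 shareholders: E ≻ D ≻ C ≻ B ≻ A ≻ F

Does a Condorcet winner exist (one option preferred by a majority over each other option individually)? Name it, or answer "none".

none

Checking pairwise contests:
D beats F 531–196.
E beats D 438–289.
D beats C 380–347.
C beats E 614–113.
F beats A 463–264.
D beats B 705–22.
Every option loses at least one head-to-head, so there is no Condorcet winner.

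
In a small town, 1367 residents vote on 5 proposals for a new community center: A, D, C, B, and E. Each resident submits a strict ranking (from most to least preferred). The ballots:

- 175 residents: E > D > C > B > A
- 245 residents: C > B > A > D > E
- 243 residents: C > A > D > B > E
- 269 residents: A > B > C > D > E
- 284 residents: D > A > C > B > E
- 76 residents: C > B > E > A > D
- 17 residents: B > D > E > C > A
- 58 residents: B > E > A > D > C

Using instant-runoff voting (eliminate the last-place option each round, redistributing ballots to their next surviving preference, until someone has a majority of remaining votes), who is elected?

C

Round 1: A 269, D 284, C 564, B 75, E 175. Eliminate B.
Round 2: A 269, D 301, C 564, E 233. Eliminate E.
Round 3: A 327, D 476, C 564. Eliminate A.
Round 4: D 534, C 833. C has a majority.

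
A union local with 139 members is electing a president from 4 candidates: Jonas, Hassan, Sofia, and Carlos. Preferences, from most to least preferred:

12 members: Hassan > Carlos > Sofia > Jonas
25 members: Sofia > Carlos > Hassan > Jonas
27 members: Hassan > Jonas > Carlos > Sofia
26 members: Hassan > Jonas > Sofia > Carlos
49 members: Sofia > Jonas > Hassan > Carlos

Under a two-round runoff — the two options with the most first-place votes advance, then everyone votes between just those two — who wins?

Sofia

Round 1 first-place votes: Jonas 0, Hassan 65, Sofia 74, Carlos 0.
Sofia and Hassan advance.
Runoff: Sofia is preferred to Hassan by 74 voters; Hassan by 65.
Sofia wins the runoff.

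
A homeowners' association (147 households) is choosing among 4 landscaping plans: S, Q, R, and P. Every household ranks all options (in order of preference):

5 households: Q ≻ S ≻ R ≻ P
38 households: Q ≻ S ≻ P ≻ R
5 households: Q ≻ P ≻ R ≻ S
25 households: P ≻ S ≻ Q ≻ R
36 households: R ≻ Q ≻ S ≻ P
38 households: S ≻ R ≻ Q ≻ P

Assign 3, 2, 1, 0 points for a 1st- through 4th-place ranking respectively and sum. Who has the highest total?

S

S: 5·2 + 38·2 + 5·0 + 25·2 + 36·1 + 38·3 = 286
Q: 5·3 + 38·3 + 5·3 + 25·1 + 36·2 + 38·1 = 279
R: 5·1 + 38·0 + 5·1 + 25·0 + 36·3 + 38·2 = 194
P: 5·0 + 38·1 + 5·2 + 25·3 + 36·0 + 38·0 = 123
S has the highest Borda score (286).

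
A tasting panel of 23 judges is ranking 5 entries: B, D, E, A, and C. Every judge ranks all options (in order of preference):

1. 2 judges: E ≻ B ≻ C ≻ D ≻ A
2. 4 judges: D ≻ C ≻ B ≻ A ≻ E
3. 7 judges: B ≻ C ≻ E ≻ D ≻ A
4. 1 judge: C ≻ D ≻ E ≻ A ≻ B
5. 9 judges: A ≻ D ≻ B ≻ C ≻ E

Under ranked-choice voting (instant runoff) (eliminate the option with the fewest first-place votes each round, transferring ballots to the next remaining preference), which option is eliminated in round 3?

Round 1: B 7, D 4, E 2, A 9, C 1. Eliminate C.
Round 2: B 7, D 5, E 2, A 9. Eliminate E.
Round 3: B 9, D 5, A 9. Eliminate D.

D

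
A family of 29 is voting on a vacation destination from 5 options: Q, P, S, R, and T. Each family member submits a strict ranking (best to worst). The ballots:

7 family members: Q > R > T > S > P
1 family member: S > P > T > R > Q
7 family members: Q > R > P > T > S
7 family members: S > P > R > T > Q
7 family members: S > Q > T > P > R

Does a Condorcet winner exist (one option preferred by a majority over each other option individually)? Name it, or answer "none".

S

S vs Q: 15–14 for S.
S vs P: 22–7 for S.
S vs R: 15–14 for S.
S vs T: 15–14 for S.
S beats every other option head-to-head.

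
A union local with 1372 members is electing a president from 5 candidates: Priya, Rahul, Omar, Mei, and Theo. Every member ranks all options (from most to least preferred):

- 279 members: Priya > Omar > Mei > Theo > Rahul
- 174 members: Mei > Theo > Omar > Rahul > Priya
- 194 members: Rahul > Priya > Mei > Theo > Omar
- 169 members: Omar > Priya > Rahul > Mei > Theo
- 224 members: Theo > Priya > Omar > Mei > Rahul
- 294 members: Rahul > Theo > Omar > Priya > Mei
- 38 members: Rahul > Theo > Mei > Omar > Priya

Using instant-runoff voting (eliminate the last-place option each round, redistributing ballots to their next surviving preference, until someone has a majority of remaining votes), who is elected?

Rahul

Round 1: Priya 279, Rahul 526, Omar 169, Mei 174, Theo 224. Eliminate Omar.
Round 2: Priya 448, Rahul 526, Mei 174, Theo 224. Eliminate Mei.
Round 3: Priya 448, Rahul 526, Theo 398. Eliminate Theo.
Round 4: Priya 672, Rahul 700. Rahul has a majority.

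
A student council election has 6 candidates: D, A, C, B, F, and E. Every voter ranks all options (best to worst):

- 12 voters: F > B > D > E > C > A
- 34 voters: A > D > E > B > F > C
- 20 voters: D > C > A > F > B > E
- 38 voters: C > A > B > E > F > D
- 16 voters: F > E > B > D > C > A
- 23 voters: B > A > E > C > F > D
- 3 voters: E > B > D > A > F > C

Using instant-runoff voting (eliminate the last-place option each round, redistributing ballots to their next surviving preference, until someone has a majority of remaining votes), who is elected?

C

Round 1: D 20, A 34, C 38, B 23, F 28, E 3. Eliminate E.
Round 2: D 20, A 34, C 38, B 26, F 28. Eliminate D.
Round 3: A 34, C 58, B 26, F 28. Eliminate B.
Round 4: A 60, C 58, F 28. Eliminate F.
Round 5: A 60, C 86. C has a majority.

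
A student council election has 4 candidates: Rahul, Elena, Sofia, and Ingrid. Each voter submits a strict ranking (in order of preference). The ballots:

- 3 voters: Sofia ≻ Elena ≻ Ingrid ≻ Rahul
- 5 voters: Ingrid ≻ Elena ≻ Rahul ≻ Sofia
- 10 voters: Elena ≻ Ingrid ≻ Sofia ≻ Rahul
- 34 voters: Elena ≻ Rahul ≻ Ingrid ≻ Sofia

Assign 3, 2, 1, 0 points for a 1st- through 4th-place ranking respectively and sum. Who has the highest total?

Rahul: 3·0 + 5·1 + 10·0 + 34·2 = 73
Elena: 3·2 + 5·2 + 10·3 + 34·3 = 148
Sofia: 3·3 + 5·0 + 10·1 + 34·0 = 19
Ingrid: 3·1 + 5·3 + 10·2 + 34·1 = 72
Elena has the highest Borda score (148).

Elena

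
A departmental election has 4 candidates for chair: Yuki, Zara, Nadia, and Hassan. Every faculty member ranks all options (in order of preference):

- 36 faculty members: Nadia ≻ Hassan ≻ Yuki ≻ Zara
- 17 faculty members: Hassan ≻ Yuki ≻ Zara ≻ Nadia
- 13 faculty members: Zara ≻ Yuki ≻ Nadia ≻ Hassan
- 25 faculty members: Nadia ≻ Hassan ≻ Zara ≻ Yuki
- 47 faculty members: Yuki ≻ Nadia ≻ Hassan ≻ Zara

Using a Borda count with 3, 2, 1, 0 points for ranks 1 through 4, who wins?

Nadia

Yuki: 36·1 + 17·2 + 13·2 + 25·0 + 47·3 = 237
Zara: 36·0 + 17·1 + 13·3 + 25·1 + 47·0 = 81
Nadia: 36·3 + 17·0 + 13·1 + 25·3 + 47·2 = 290
Hassan: 36·2 + 17·3 + 13·0 + 25·2 + 47·1 = 220
Nadia has the highest Borda score (290).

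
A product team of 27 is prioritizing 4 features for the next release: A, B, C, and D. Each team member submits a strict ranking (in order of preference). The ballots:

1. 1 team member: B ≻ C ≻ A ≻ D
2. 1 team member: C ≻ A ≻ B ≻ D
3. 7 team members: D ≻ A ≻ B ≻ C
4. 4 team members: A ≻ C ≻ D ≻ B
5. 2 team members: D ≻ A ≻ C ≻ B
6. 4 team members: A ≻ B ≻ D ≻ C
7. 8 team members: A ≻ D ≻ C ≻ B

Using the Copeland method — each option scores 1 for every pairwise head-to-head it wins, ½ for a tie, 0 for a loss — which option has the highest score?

A

A: beats B, C, and D → score 3.
B: loses to A, C, and D → score 0.
C: beats B; loses to A and D → score 1.
D: beats B and C; loses to A → score 2.
A has the best pairwise record.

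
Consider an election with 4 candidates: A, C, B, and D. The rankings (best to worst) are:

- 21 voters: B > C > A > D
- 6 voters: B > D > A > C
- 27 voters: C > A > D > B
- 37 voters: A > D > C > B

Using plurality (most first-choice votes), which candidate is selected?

A

First-place votes: A 37, C 27, B 27, D 0.
A has the most first-place votes.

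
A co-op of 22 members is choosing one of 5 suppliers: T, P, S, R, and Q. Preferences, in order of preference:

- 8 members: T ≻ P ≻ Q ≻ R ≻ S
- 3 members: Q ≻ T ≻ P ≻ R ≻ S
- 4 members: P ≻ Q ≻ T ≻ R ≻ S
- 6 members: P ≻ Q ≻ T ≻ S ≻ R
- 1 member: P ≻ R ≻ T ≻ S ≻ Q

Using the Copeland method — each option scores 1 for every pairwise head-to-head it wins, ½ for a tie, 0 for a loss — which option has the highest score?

T: beats S and R; ties P; loses to Q → score 2.5.
P: beats S, R, and Q; ties T → score 3.5.
S: loses to T, P, R, and Q → score 0.
R: beats S; loses to T, P, and Q → score 1.
Q: beats T, S, and R; loses to P → score 3.
P has the best pairwise record.

P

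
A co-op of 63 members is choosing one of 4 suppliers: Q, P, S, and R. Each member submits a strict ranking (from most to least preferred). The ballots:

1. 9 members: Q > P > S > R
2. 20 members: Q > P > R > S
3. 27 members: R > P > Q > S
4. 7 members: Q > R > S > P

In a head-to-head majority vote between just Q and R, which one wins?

Q

Voters preferring Q to R: 36; preferring R to Q: 27.
Q wins the head-to-head.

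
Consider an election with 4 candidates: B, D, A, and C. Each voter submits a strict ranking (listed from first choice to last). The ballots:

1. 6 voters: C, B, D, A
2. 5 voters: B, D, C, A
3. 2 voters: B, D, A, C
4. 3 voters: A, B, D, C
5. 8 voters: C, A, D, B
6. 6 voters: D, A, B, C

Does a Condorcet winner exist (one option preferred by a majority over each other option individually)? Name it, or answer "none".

Checking pairwise contests:
A beats B 17–13.
B beats D 16–14.
D beats A 19–11.
B beats C 16–14.
Every option loses at least one head-to-head, so there is no Condorcet winner.

none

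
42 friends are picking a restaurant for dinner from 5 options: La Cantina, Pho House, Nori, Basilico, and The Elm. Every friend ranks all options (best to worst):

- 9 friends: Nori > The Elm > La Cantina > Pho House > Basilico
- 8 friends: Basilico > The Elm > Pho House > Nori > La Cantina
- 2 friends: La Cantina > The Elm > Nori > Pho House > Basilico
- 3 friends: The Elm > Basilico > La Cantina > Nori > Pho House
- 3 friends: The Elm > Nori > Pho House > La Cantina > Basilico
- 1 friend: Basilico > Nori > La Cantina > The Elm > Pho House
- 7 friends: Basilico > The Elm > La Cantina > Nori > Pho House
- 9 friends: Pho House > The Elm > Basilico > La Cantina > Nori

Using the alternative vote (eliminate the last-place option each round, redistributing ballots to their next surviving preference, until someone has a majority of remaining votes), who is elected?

Round 1: La Cantina 2, Pho House 9, Nori 9, Basilico 16, The Elm 6. Eliminate La Cantina.
Round 2: Pho House 9, Nori 9, Basilico 16, The Elm 8. Eliminate The Elm.
Round 3: Pho House 9, Nori 14, Basilico 19. Eliminate Pho House.
Round 4: Nori 14, Basilico 28. Basilico has a majority.

Basilico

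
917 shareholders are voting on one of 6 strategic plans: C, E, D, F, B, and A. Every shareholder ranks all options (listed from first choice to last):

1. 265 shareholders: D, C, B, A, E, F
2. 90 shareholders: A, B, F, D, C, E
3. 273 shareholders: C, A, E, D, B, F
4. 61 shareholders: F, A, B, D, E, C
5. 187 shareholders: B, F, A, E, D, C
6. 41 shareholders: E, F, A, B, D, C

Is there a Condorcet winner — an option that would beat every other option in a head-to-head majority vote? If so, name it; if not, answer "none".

Checking pairwise contests:
D beats C 644–273.
C beats E 628–289.
E beats D 501–416.
C beats F 538–379.
C beats B 538–379.
C beats A 538–379.
Every option loses at least one head-to-head, so there is no Condorcet winner.

none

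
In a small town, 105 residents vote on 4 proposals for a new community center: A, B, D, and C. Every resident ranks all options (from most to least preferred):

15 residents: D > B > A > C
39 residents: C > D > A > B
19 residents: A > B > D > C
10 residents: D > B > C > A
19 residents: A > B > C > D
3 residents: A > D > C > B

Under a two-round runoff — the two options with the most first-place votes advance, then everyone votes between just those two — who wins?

A

Round 1 first-place votes: A 41, B 0, D 25, C 39.
A and C advance.
Runoff: A is preferred to C by 56 voters; C by 49.
A wins the runoff.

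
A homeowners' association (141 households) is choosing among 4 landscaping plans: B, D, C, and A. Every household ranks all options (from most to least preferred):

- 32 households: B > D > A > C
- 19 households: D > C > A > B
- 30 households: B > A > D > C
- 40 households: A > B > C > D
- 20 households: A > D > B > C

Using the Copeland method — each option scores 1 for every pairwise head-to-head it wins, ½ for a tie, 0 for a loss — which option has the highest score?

A

B: beats D and C; loses to A → score 2.
D: beats C; loses to B and A → score 1.
C: loses to B, D, and A → score 0.
A: beats B, D, and C → score 3.
A has the best pairwise record.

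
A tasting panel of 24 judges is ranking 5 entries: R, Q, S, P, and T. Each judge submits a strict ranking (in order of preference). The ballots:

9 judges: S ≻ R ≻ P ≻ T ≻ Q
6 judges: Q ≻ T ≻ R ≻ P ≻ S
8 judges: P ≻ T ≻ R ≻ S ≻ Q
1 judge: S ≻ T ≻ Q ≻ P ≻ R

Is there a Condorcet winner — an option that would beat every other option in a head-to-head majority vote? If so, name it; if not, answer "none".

Checking pairwise contests:
T beats R 15–9.
R beats Q 17–7.
R beats S 14–10.
R beats P 15–9.
P beats T 17–7.
Every option loses at least one head-to-head, so there is no Condorcet winner.

none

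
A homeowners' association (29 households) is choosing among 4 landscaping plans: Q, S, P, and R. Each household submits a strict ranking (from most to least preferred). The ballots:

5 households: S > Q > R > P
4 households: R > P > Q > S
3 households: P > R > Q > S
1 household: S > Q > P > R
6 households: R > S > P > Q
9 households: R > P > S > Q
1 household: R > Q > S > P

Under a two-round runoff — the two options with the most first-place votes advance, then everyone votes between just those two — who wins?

R

Round 1 first-place votes: Q 0, S 6, P 3, R 20.
R and S advance.
Runoff: R is preferred to S by 23 voters; S by 6.
R wins the runoff.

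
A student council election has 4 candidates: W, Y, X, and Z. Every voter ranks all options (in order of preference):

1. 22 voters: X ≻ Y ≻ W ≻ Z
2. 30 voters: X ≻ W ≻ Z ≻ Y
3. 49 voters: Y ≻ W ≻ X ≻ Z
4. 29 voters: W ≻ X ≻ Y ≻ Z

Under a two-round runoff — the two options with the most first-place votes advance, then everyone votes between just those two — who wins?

Round 1 first-place votes: W 29, Y 49, X 52, Z 0.
X and Y advance.
Runoff: X is preferred to Y by 81 voters; Y by 49.
X wins the runoff.

X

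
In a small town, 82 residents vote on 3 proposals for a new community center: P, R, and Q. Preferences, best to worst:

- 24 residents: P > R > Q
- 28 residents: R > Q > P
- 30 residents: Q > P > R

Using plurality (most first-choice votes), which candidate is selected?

First-place votes: P 24, R 28, Q 30.
Q has the most first-place votes.

Q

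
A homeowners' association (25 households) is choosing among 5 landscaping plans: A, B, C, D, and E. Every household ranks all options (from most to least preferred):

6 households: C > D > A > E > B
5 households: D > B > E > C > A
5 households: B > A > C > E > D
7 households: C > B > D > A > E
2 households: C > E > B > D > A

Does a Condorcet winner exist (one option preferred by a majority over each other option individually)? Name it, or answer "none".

C vs A: 20–5 for C.
C vs B: 15–10 for C.
C vs D: 20–5 for C.
C vs E: 20–5 for C.
C beats every other option head-to-head.

C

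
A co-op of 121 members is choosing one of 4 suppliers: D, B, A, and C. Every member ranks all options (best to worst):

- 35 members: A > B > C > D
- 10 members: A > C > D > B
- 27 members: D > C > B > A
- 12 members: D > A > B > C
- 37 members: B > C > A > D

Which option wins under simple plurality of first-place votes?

First-place votes: D 39, B 37, A 45, C 0.
A has the most first-place votes.

A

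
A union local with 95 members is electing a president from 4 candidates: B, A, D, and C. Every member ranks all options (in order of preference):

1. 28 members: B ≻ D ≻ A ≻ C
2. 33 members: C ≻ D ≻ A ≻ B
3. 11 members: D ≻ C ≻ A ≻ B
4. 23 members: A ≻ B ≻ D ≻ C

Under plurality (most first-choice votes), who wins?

C

First-place votes: B 28, A 23, D 11, C 33.
C has the most first-place votes.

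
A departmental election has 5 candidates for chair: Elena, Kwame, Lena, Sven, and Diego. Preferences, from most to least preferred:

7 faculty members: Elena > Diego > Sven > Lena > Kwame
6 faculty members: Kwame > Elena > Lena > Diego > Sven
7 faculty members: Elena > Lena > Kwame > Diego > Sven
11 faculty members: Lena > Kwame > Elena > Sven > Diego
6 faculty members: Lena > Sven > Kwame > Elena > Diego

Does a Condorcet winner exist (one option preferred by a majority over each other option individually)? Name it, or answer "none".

none

Checking pairwise contests:
Kwame beats Elena 23–14.
Lena beats Kwame 31–6.
Elena beats Lena 20–17.
Elena beats Sven 31–6.
Elena beats Diego 37–0.
Every option loses at least one head-to-head, so there is no Condorcet winner.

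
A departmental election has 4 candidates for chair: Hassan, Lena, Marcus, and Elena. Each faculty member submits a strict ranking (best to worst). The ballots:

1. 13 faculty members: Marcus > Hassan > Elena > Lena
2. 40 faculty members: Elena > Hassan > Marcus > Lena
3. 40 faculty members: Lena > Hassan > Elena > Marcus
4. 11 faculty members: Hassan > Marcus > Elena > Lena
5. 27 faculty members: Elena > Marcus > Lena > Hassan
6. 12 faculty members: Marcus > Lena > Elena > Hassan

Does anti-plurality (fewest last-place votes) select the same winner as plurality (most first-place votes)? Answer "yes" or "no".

yes

Anti-plurality — last-place votes: Hassan 39, Lena 64, Marcus 40, Elena 0. Winner: Elena.
Plurality — first-place votes: Hassan 11, Lena 40, Marcus 25, Elena 67. Winner: Elena.
The two methods agree.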